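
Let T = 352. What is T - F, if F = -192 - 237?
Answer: 781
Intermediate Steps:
F = -429
T - F = 352 - 1*(-429) = 352 + 429 = 781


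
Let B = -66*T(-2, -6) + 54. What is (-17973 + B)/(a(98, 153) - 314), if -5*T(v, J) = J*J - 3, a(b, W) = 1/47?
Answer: 1369533/24595 ≈ 55.683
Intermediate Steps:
a(b, W) = 1/47
T(v, J) = 3/5 - J**2/5 (T(v, J) = -(J*J - 3)/5 = -(J**2 - 3)/5 = -(-3 + J**2)/5 = 3/5 - J**2/5)
B = 2448/5 (B = -66*(3/5 - 1/5*(-6)**2) + 54 = -66*(3/5 - 1/5*36) + 54 = -66*(3/5 - 36/5) + 54 = -66*(-33/5) + 54 = 2178/5 + 54 = 2448/5 ≈ 489.60)
(-17973 + B)/(a(98, 153) - 314) = (-17973 + 2448/5)/(1/47 - 314) = -87417/(5*(-14757/47)) = -87417/5*(-47/14757) = 1369533/24595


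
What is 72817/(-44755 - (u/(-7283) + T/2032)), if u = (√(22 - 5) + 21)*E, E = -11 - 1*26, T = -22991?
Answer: -713565097108340103051632/438463661497182156153929 + 81019997162778368*√17/438463661497182156153929 ≈ -1.6274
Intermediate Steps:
E = -37 (E = -11 - 26 = -37)
u = -777 - 37*√17 (u = (√(22 - 5) + 21)*(-37) = (√17 + 21)*(-37) = (21 + √17)*(-37) = -777 - 37*√17 ≈ -929.55)
72817/(-44755 - (u/(-7283) + T/2032)) = 72817/(-44755 - ((-777 - 37*√17)/(-7283) - 22991/2032)) = 72817/(-44755 - ((-777 - 37*√17)*(-1/7283) - 22991*1/2032)) = 72817/(-44755 - ((777/7283 + 37*√17/7283) - 22991/2032)) = 72817/(-44755 - (-165864589/14799056 + 37*√17/7283)) = 72817/(-44755 + (165864589/14799056 - 37*√17/7283)) = 72817/(-662165886691/14799056 - 37*√17/7283)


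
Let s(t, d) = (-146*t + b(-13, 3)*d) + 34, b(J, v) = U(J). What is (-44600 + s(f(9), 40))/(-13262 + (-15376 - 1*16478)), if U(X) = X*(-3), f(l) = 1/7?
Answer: 75297/78953 ≈ 0.95369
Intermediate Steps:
f(l) = 1/7
U(X) = -3*X
b(J, v) = -3*J
s(t, d) = 34 - 146*t + 39*d (s(t, d) = (-146*t + (-3*(-13))*d) + 34 = (-146*t + 39*d) + 34 = 34 - 146*t + 39*d)
(-44600 + s(f(9), 40))/(-13262 + (-15376 - 1*16478)) = (-44600 + (34 - 146*1/7 + 39*40))/(-13262 + (-15376 - 1*16478)) = (-44600 + (34 - 146/7 + 1560))/(-13262 + (-15376 - 16478)) = (-44600 + 11012/7)/(-13262 - 31854) = -301188/7/(-45116) = -301188/7*(-1/45116) = 75297/78953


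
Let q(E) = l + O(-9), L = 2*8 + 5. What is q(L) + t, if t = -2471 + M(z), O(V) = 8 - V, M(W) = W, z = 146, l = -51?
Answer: -2359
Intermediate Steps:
L = 21 (L = 16 + 5 = 21)
q(E) = -34 (q(E) = -51 + (8 - 1*(-9)) = -51 + (8 + 9) = -51 + 17 = -34)
t = -2325 (t = -2471 + 146 = -2325)
q(L) + t = -34 - 2325 = -2359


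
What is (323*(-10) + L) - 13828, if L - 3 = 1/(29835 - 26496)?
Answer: -56946644/3339 ≈ -17055.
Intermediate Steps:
L = 10018/3339 (L = 3 + 1/(29835 - 26496) = 3 + 1/3339 = 10018/3339 ≈ 3.0003)
(323*(-10) + L) - 13828 = (323*(-10) + 10018/3339) - 13828 = (-3230 + 10018/3339) - 13828 = -10774952/3339 - 13828 = -56946644/3339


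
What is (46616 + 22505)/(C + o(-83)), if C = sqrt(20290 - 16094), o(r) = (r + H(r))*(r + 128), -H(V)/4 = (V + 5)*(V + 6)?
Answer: -74983497615/1176823580029 - 138242*sqrt(1049)/1176823580029 ≈ -0.063721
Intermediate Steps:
H(V) = -4*(5 + V)*(6 + V) (H(V) = -4*(V + 5)*(V + 6) = -4*(5 + V)*(6 + V))
o(r) = (128 + r)*(-120 - 43*r - 4*r**2) (o(r) = (r + (-120 - 44*r - 4*r**2))*(r + 128) = (-120 - 43*r - 4*r**2)*(128 + r) = (128 + r)*(-120 - 43*r - 4*r**2))
C = 2*sqrt(1049) (C = sqrt(4196) = 2*sqrt(1049) ≈ 64.776)
(46616 + 22505)/(C + o(-83)) = (46616 + 22505)/(2*sqrt(1049) + (-15360 - 5624*(-83) - 555*(-83)**2 - 4*(-83)**3)) = 69121/(2*sqrt(1049) + (-15360 + 466792 - 555*6889 - 4*(-571787))) = 69121/(2*sqrt(1049) + (-15360 + 466792 - 3823395 + 2287148)) = 69121/(2*sqrt(1049) - 1084815) = 69121/(-1084815 + 2*sqrt(1049))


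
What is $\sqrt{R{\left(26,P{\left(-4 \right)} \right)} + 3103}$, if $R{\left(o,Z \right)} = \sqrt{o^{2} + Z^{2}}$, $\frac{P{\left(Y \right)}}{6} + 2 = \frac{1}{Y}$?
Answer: $\frac{\sqrt{12412 + 2 \sqrt{3433}}}{2} \approx 55.967$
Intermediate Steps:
$P{\left(Y \right)} = -12 + \frac{6}{Y}$
$R{\left(o,Z \right)} = \sqrt{Z^{2} + o^{2}}$
$\sqrt{R{\left(26,P{\left(-4 \right)} \right)} + 3103} = \sqrt{\sqrt{\left(-12 + \frac{6}{-4}\right)^{2} + 26^{2}} + 3103} = \sqrt{\sqrt{\left(-12 + 6 \left(- \frac{1}{4}\right)\right)^{2} + 676} + 3103} = \sqrt{\sqrt{\left(-12 - \frac{3}{2}\right)^{2} + 676} + 3103} = \sqrt{\sqrt{\left(- \frac{27}{2}\right)^{2} + 676} + 3103} = \sqrt{\sqrt{\frac{729}{4} + 676} + 3103} = \sqrt{\sqrt{\frac{3433}{4}} + 3103} = \sqrt{\frac{\sqrt{3433}}{2} + 3103} = \sqrt{3103 + \frac{\sqrt{3433}}{2}}$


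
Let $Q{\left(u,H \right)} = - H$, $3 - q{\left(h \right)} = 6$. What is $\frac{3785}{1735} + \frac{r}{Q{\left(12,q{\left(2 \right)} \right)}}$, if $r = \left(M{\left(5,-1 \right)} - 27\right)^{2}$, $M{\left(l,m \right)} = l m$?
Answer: $\frac{357599}{1041} \approx 343.51$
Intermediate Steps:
$q{\left(h \right)} = -3$ ($q{\left(h \right)} = 3 - 6 = -3$)
$r = 1024$ ($r = \left(5 \left(-1\right) - 27\right)^{2} = \left(-5 - 27\right)^{2} = \left(-32\right)^{2} = 1024$)
$\frac{3785}{1735} + \frac{r}{Q{\left(12,q{\left(2 \right)} \right)}} = \frac{3785}{1735} + \frac{1024}{\left(-1\right) \left(-3\right)} = 3785 \cdot \frac{1}{1735} + \frac{1024}{3} = \frac{757}{347} + 1024 \cdot \frac{1}{3} = \frac{757}{347} + \frac{1024}{3} = \frac{357599}{1041}$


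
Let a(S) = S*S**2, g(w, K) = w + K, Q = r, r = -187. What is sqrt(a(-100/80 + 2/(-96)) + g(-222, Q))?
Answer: I*sqrt(136377327)/576 ≈ 20.274*I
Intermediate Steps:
Q = -187
g(w, K) = K + w
a(S) = S**3
sqrt(a(-100/80 + 2/(-96)) + g(-222, Q)) = sqrt((-100/80 + 2/(-96))**3 + (-187 - 222)) = sqrt((-100*1/80 + 2*(-1/96))**3 - 409) = sqrt((-5/4 - 1/48)**3 - 409) = sqrt((-61/48)**3 - 409) = sqrt(-226981/110592 - 409) = sqrt(-45459109/110592) = I*sqrt(136377327)/576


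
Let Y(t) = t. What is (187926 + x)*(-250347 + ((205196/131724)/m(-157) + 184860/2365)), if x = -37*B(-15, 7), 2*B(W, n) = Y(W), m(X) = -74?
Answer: -12064790083820028579/256144636 ≈ -4.7101e+10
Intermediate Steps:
B(W, n) = W/2
x = 555/2 (x = -37*(-15)/2 = -37*(-15/2) = 555/2 ≈ 277.50)
(187926 + x)*(-250347 + ((205196/131724)/m(-157) + 184860/2365)) = (187926 + 555/2)*(-250347 + ((205196/131724)/(-74) + 184860/2365)) = 376407*(-250347 + ((205196*(1/131724))*(-1/74) + 184860*(1/2365)))/2 = 376407*(-250347 + ((51299/32931)*(-1/74) + 36972/473))/2 = 376407*(-250347 + (-51299/2436894 + 36972/473))/2 = 376407*(-250347 + 90072580541/1152650862)/2 = (376407/2)*(-288472612768573/1152650862) = -12064790083820028579/256144636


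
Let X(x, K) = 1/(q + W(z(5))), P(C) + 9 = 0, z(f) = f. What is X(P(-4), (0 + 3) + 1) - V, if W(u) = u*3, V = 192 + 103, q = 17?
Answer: -9439/32 ≈ -294.97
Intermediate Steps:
P(C) = -9 (P(C) = -9 + 0 = -9)
V = 295
W(u) = 3*u
X(x, K) = 1/32 (X(x, K) = 1/(17 + 3*5) = 1/(17 + 15) = 1/32)
X(P(-4), (0 + 3) + 1) - V = 1/32 - 1*295 = 1/32 - 295 = -9439/32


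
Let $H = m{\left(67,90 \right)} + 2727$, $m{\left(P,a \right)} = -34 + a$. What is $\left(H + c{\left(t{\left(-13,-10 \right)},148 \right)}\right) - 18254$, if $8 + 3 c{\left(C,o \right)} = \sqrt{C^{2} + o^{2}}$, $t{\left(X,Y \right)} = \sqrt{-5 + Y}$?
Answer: $- \frac{46421}{3} + \frac{\sqrt{21889}}{3} \approx -15424.0$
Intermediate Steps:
$c{\left(C,o \right)} = - \frac{8}{3} + \frac{\sqrt{C^{2} + o^{2}}}{3}$
$H = 2783$ ($H = \left(-34 + 90\right) + 2727 = 56 + 2727 = 2783$)
$\left(H + c{\left(t{\left(-13,-10 \right)},148 \right)}\right) - 18254 = \left(2783 - \left(\frac{8}{3} - \frac{\sqrt{\left(\sqrt{-5 - 10}\right)^{2} + 148^{2}}}{3}\right)\right) - 18254 = \left(2783 - \left(\frac{8}{3} - \frac{\sqrt{\left(\sqrt{-15}\right)^{2} + 21904}}{3}\right)\right) - 18254 = \left(2783 - \left(\frac{8}{3} - \frac{\sqrt{\left(i \sqrt{15}\right)^{2} + 21904}}{3}\right)\right) - 18254 = \left(2783 - \left(\frac{8}{3} - \frac{\sqrt{-15 + 21904}}{3}\right)\right) - 18254 = \left(2783 - \left(\frac{8}{3} - \frac{\sqrt{21889}}{3}\right)\right) - 18254 = \left(\frac{8341}{3} + \frac{\sqrt{21889}}{3}\right) - 18254 = - \frac{46421}{3} + \frac{\sqrt{21889}}{3}$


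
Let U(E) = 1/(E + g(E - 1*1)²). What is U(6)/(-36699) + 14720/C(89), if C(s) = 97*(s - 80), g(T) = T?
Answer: 5582162269/331061679 ≈ 16.861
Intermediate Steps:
U(E) = 1/(E + (-1 + E)²) (U(E) = 1/(E + (E - 1*1)²) = 1/(E + (E - 1)²) = 1/(E + (-1 + E)²))
C(s) = -7760 + 97*s (C(s) = 97*(-80 + s) = -7760 + 97*s)
U(6)/(-36699) + 14720/C(89) = 1/((6 + (-1 + 6)²)*(-36699)) + 14720/(-7760 + 97*89) = -1/36699/(6 + 5²) + 14720/(-7760 + 8633) = -1/36699/(6 + 25) + 14720/873 = -1/36699/31 + 14720*(1/873) = (1/31)*(-1/36699) + 14720/873 = -1/1137669 + 14720/873 = 5582162269/331061679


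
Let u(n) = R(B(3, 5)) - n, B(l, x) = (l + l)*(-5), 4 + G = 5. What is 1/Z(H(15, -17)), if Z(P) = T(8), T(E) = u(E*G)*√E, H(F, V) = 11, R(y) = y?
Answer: -√2/152 ≈ -0.0093040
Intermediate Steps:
G = 1 (G = -4 + 5 = 1)
B(l, x) = -10*l (B(l, x) = (2*l)*(-5) = -10*l)
u(n) = -30 - n (u(n) = -10*3 - n = -30 - n)
T(E) = √E*(-30 - E) (T(E) = (-30 - E)*√E = √E*(-30 - E))
Z(P) = -76*√2 (Z(P) = √8*(-30 - 1*8) = (2*√2)*(-30 - 8) = (2*√2)*(-38) = -76*√2)
1/Z(H(15, -17)) = 1/(-76*√2) = -√2/152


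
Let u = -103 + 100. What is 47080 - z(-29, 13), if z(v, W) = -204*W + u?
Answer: 49735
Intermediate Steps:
u = -3
z(v, W) = -3 - 204*W (z(v, W) = -204*W - 3 = -3 - 204*W)
47080 - z(-29, 13) = 47080 - (-3 - 204*13) = 47080 - (-3 - 2652) = 47080 - 1*(-2655) = 47080 + 2655 = 49735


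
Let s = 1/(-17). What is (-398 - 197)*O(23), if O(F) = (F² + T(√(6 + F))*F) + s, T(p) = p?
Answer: -314720 - 13685*√29 ≈ -3.8842e+5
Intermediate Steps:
s = -1/17 ≈ -0.058824
O(F) = -1/17 + F² + F*√(6 + F) (O(F) = (F² + √(6 + F)*F) - 1/17 = (F² + F*√(6 + F)) - 1/17 = -1/17 + F² + F*√(6 + F))
(-398 - 197)*O(23) = (-398 - 197)*(-1/17 + 23² + 23*√(6 + 23)) = -595*(-1/17 + 529 + 23*√29) = -595*(8992/17 + 23*√29) = -314720 - 13685*√29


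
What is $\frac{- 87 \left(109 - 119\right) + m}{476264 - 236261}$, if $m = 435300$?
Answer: $\frac{145390}{80001} \approx 1.8174$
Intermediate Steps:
$\frac{- 87 \left(109 - 119\right) + m}{476264 - 236261} = \frac{- 87 \left(109 - 119\right) + 435300}{476264 - 236261} = \frac{\left(-87\right) \left(-10\right) + 435300}{240003} = \left(870 + 435300\right) \frac{1}{240003} = 436170 \cdot \frac{1}{240003} = \frac{145390}{80001}$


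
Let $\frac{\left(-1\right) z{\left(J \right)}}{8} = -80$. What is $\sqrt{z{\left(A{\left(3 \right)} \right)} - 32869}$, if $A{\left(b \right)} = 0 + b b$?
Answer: $3 i \sqrt{3581} \approx 179.52 i$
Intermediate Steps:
$A{\left(b \right)} = b^{2}$ ($A{\left(b \right)} = 0 + b^{2} = b^{2}$)
$z{\left(J \right)} = 640$ ($z{\left(J \right)} = \left(-8\right) \left(-80\right) = 640$)
$\sqrt{z{\left(A{\left(3 \right)} \right)} - 32869} = \sqrt{640 - 32869} = \sqrt{-32229} = 3 i \sqrt{3581}$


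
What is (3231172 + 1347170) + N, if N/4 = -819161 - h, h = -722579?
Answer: 4192014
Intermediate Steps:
N = -386328 (N = 4*(-819161 - 1*(-722579)) = 4*(-819161 + 722579) = 4*(-96582) = -386328)
(3231172 + 1347170) + N = (3231172 + 1347170) - 386328 = 4578342 - 386328 = 4192014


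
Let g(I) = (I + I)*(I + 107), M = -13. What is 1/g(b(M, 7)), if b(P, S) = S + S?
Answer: 1/3388 ≈ 0.00029516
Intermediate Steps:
b(P, S) = 2*S
g(I) = 2*I*(107 + I) (g(I) = (2*I)*(107 + I) = 2*I*(107 + I))
1/g(b(M, 7)) = 1/(2*(2*7)*(107 + 2*7)) = 1/(2*14*(107 + 14)) = 1/(2*14*121) = 1/3388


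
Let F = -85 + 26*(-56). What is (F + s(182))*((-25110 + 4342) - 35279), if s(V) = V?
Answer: 76167873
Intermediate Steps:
F = -1541 (F = -85 - 1456 = -1541)
(F + s(182))*((-25110 + 4342) - 35279) = (-1541 + 182)*((-25110 + 4342) - 35279) = -1359*(-20768 - 35279) = -1359*(-56047) = 76167873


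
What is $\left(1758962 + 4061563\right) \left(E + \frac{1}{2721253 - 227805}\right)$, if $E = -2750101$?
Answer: $- \frac{39912700986362619675}{2493448} \approx -1.6007 \cdot 10^{13}$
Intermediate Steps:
$\left(1758962 + 4061563\right) \left(E + \frac{1}{2721253 - 227805}\right) = \left(1758962 + 4061563\right) \left(-2750101 + \frac{1}{2721253 - 227805}\right) = 5820525 \left(-2750101 + \frac{1}{2493448}\right) = 5820525 \left(- \frac{6857233838247}{2493448}\right) = - \frac{39912700986362619675}{2493448}$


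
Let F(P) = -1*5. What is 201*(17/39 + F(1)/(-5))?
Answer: 3752/13 ≈ 288.62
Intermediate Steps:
F(P) = -5
201*(17/39 + F(1)/(-5)) = 201*(17/39 - 5/(-5)) = 201*(17*(1/39) - 5*(-⅕)) = 201*(17/39 + 1) = 201*(56/39) = 3752/13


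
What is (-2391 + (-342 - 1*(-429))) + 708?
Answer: -1596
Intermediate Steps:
(-2391 + (-342 - 1*(-429))) + 708 = (-2391 + (-342 + 429)) + 708 = (-2391 + 87) + 708 = -2304 + 708 = -1596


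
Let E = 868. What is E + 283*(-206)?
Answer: -57430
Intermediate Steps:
E + 283*(-206) = 868 + 283*(-206) = 868 - 58298 = -57430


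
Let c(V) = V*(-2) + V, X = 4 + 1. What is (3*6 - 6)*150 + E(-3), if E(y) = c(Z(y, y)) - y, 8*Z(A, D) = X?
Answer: 14419/8 ≈ 1802.4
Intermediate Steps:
X = 5
Z(A, D) = 5/8 (Z(A, D) = (1/8)*5 = 5/8)
c(V) = -V (c(V) = -2*V + V = -V)
E(y) = -5/8 - y (E(y) = -1*5/8 - y = -5/8 - y)
(3*6 - 6)*150 + E(-3) = (3*6 - 6)*150 + (-5/8 - 1*(-3)) = (18 - 6)*150 + (-5/8 + 3) = 12*150 + 19/8 = 1800 + 19/8 = 14419/8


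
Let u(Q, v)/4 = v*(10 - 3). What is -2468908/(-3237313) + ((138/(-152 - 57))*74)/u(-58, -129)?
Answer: 158071486735/203656123517 ≈ 0.77617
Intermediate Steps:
u(Q, v) = 28*v (u(Q, v) = 4*(v*(10 - 3)) = 4*(v*7) = 4*(7*v) = 28*v)
-2468908/(-3237313) + ((138/(-152 - 57))*74)/u(-58, -129) = -2468908/(-3237313) + ((138/(-152 - 57))*74)/((28*(-129))) = -2468908*(-1/3237313) + ((138/(-209))*74)/(-3612) = 2468908/3237313 + (-1/209*138*74)*(-1/3612) = 2468908/3237313 - 138/209*74*(-1/3612) = 2468908/3237313 - 10212/209*(-1/3612) = 2468908/3237313 + 851/62909 = 158071486735/203656123517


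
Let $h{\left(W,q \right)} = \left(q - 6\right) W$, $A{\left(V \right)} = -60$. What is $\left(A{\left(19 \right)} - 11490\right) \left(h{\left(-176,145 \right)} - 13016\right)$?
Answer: $432894000$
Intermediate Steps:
$h{\left(W,q \right)} = W \left(-6 + q\right)$ ($h{\left(W,q \right)} = \left(-6 + q\right) W = W \left(-6 + q\right)$)
$\left(A{\left(19 \right)} - 11490\right) \left(h{\left(-176,145 \right)} - 13016\right) = \left(-60 - 11490\right) \left(- 176 \left(-6 + 145\right) - 13016\right) = - 11550 \left(\left(-176\right) 139 - 13016\right) = - 11550 \left(-24464 - 13016\right) = \left(-11550\right) \left(-37480\right) = 432894000$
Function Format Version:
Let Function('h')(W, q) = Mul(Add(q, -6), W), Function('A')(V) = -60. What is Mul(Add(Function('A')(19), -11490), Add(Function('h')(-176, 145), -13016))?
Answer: 432894000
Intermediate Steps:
Function('h')(W, q) = Mul(W, Add(-6, q)) (Function('h')(W, q) = Mul(Add(-6, q), W) = Mul(W, Add(-6, q)))
Mul(Add(Function('A')(19), -11490), Add(Function('h')(-176, 145), -13016)) = Mul(Add(-60, -11490), Add(Mul(-176, Add(-6, 145)), -13016)) = Mul(-11550, Add(Mul(-176, 139), -13016)) = Mul(-11550, Add(-24464, -13016)) = Mul(-11550, -37480) = 432894000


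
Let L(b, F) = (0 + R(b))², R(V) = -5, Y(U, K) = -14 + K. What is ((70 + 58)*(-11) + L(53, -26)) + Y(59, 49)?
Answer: -1348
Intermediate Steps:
L(b, F) = 25 (L(b, F) = (0 - 5)² = (-5)² = 25)
((70 + 58)*(-11) + L(53, -26)) + Y(59, 49) = ((70 + 58)*(-11) + 25) + (-14 + 49) = (128*(-11) + 25) + 35 = (-1408 + 25) + 35 = -1383 + 35 = -1348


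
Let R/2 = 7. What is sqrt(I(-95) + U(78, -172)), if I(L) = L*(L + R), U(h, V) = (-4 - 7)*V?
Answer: sqrt(9587) ≈ 97.913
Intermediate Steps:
R = 14 (R = 2*7 = 14)
U(h, V) = -11*V
I(L) = L*(14 + L) (I(L) = L*(L + 14) = L*(14 + L))
sqrt(I(-95) + U(78, -172)) = sqrt(-95*(14 - 95) - 11*(-172)) = sqrt(-95*(-81) + 1892) = sqrt(7695 + 1892) = sqrt(9587)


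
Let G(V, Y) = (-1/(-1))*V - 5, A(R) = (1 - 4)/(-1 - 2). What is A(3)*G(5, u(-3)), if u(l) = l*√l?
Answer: 0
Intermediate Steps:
A(R) = 1 (A(R) = -3/(-3) = -3*(-⅓) = 1)
u(l) = l^(3/2)
G(V, Y) = -5 + V (G(V, Y) = (-1*(-1))*V - 5 = 1*V - 5 = V - 5 = -5 + V)
A(3)*G(5, u(-3)) = 1*(-5 + 5) = 1*0 = 0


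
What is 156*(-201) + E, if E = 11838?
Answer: -19518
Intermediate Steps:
156*(-201) + E = 156*(-201) + 11838 = -31356 + 11838 = -19518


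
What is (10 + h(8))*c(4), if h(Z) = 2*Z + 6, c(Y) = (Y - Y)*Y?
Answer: 0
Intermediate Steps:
c(Y) = 0 (c(Y) = 0*Y = 0)
h(Z) = 6 + 2*Z
(10 + h(8))*c(4) = (10 + (6 + 2*8))*0 = (10 + (6 + 16))*0 = (10 + 22)*0 = 32*0 = 0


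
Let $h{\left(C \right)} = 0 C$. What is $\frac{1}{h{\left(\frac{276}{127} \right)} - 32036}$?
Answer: $- \frac{1}{32036} \approx -3.1215 \cdot 10^{-5}$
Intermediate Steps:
$h{\left(C \right)} = 0$
$\frac{1}{h{\left(\frac{276}{127} \right)} - 32036} = \frac{1}{0 - 32036} = \frac{1}{-32036} = - \frac{1}{32036}$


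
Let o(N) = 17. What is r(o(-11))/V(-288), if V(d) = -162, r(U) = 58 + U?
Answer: -25/54 ≈ -0.46296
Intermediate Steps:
r(o(-11))/V(-288) = (58 + 17)/(-162) = 75*(-1/162) = -25/54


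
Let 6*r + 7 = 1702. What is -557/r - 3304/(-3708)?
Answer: -565988/523755 ≈ -1.0806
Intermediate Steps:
r = 565/2 (r = -7/6 + (⅙)*1702 = -7/6 + 851/3 = 565/2 ≈ 282.50)
-557/r - 3304/(-3708) = -557/565/2 - 3304/(-3708) = -557*2/565 - 3304*(-1/3708) = -1114/565 + 826/927 = -565988/523755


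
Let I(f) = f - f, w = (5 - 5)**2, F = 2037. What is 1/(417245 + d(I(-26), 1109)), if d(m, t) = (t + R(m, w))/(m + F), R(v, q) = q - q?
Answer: 2037/849929174 ≈ 2.3967e-6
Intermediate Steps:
w = 0 (w = 0**2 = 0)
I(f) = 0
R(v, q) = 0
d(m, t) = t/(2037 + m) (d(m, t) = (t + 0)/(m + 2037) = t/(2037 + m))
1/(417245 + d(I(-26), 1109)) = 1/(417245 + 1109/(2037 + 0)) = 1/(417245 + 1109/2037) = 1/(849929174/2037) = 2037/849929174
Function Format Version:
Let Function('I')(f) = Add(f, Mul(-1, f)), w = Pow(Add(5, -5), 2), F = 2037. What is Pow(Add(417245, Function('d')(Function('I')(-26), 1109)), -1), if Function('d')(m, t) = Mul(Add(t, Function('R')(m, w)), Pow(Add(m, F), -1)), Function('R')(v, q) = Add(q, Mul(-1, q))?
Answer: Rational(2037, 849929174) ≈ 2.3967e-6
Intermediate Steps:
w = 0 (w = Pow(0, 2) = 0)
Function('I')(f) = 0
Function('R')(v, q) = 0
Function('d')(m, t) = Mul(t, Pow(Add(2037, m), -1)) (Function('d')(m, t) = Mul(Add(t, 0), Pow(Add(m, 2037), -1)) = Mul(t, Pow(Add(2037, m), -1)))
Pow(Add(417245, Function('d')(Function('I')(-26), 1109)), -1) = Pow(Add(417245, Mul(1109, Pow(Add(2037, 0), -1))), -1) = Pow(Add(417245, Mul(1109, Pow(2037, -1))), -1) = Pow(Add(417245, Mul(1109, Rational(1, 2037))), -1) = Pow(Add(417245, Rational(1109, 2037)), -1) = Pow(Rational(849929174, 2037), -1) = Rational(2037, 849929174)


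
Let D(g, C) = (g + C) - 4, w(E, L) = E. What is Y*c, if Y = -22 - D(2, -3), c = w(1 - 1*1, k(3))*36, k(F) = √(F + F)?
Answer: 0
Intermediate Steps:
k(F) = √2*√F (k(F) = √(2*F) = √2*√F)
D(g, C) = -4 + C + g (D(g, C) = (C + g) - 4 = -4 + C + g)
c = 0 (c = (1 - 1*1)*36 = (1 - 1)*36 = 0*36 = 0)
Y = -17 (Y = -22 - (-4 - 3 + 2) = -22 - 1*(-5) = -22 + 5 = -17)
Y*c = -17*0 = 0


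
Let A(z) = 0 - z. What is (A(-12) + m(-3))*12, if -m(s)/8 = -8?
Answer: 912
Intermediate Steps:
m(s) = 64 (m(s) = -8*(-8) = 64)
A(z) = -z
(A(-12) + m(-3))*12 = (-1*(-12) + 64)*12 = (12 + 64)*12 = 76*12 = 912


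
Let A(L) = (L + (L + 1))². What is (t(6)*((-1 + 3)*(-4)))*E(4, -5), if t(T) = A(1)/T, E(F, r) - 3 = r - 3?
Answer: 60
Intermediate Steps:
A(L) = (1 + 2*L)² (A(L) = (L + (1 + L))² = (1 + 2*L)²)
E(F, r) = r (E(F, r) = 3 + (r - 3) = 3 + (-3 + r) = r)
t(T) = 9/T (t(T) = (1 + 2*1)²/T = (1 + 2)²/T = 3²/T = 9/T)
(t(6)*((-1 + 3)*(-4)))*E(4, -5) = ((9/6)*((-1 + 3)*(-4)))*(-5) = ((9*(⅙))*(2*(-4)))*(-5) = ((3/2)*(-8))*(-5) = -12*(-5) = 60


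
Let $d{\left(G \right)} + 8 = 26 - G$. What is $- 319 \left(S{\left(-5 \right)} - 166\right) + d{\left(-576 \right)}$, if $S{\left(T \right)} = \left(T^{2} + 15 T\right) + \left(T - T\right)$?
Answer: $69498$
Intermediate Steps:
$d{\left(G \right)} = 18 - G$ ($d{\left(G \right)} = -8 - \left(-26 + G\right) = 18 - G$)
$S{\left(T \right)} = T^{2} + 15 T$ ($S{\left(T \right)} = \left(T^{2} + 15 T\right) + 0 = T^{2} + 15 T$)
$- 319 \left(S{\left(-5 \right)} - 166\right) + d{\left(-576 \right)} = - 319 \left(- 5 \left(15 - 5\right) - 166\right) + \left(18 - -576\right) = - 319 \left(\left(-5\right) 10 - 166\right) + \left(18 + 576\right) = - 319 \left(-50 - 166\right) + 594 = \left(-319\right) \left(-216\right) + 594 = 68904 + 594 = 69498$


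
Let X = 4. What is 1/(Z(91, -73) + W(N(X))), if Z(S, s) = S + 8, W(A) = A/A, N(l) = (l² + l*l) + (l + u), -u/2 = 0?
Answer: 1/100 ≈ 0.010000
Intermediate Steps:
u = 0 (u = -2*0 = 0)
N(l) = l + 2*l² (N(l) = (l² + l*l) + (l + 0) = (l² + l²) + l = 2*l² + l = l + 2*l²)
W(A) = 1
Z(S, s) = 8 + S
1/(Z(91, -73) + W(N(X))) = 1/((8 + 91) + 1) = 1/(99 + 1) = 1/100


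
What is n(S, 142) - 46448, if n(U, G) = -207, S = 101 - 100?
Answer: -46655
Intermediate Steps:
S = 1
n(S, 142) - 46448 = -207 - 46448 = -46655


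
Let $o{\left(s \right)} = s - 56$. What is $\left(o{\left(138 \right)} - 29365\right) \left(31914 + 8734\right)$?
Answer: $-1190295384$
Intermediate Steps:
$o{\left(s \right)} = -56 + s$
$\left(o{\left(138 \right)} - 29365\right) \left(31914 + 8734\right) = \left(\left(-56 + 138\right) - 29365\right) \left(31914 + 8734\right) = \left(82 - 29365\right) 40648 = \left(-29283\right) 40648 = -1190295384$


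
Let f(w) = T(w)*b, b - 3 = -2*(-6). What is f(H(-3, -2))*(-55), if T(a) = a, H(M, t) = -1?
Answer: 825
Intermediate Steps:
b = 15 (b = 3 - 2*(-6) = 3 + 12 = 15)
f(w) = 15*w (f(w) = w*15 = 15*w)
f(H(-3, -2))*(-55) = (15*(-1))*(-55) = -15*(-55) = 825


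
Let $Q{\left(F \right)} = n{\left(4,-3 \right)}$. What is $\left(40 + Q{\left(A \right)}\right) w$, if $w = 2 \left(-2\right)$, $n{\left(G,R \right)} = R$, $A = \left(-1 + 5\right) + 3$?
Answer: $-148$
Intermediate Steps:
$A = 7$ ($A = 4 + 3 = 7$)
$Q{\left(F \right)} = -3$
$w = -4$
$\left(40 + Q{\left(A \right)}\right) w = \left(40 - 3\right) \left(-4\right) = 37 \left(-4\right) = -148$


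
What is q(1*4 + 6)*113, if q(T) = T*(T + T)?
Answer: 22600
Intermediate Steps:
q(T) = 2*T**2 (q(T) = T*(2*T) = 2*T**2)
q(1*4 + 6)*113 = (2*(1*4 + 6)**2)*113 = (2*(4 + 6)**2)*113 = (2*10**2)*113 = (2*100)*113 = 200*113 = 22600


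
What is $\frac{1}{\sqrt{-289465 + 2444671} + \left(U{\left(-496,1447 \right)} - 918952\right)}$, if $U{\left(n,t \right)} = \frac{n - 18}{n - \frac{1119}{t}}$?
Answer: $- \frac{79139751821489529}{72725365726145050841125} - \frac{516718006561 \sqrt{2155206}}{436352194356870305046750} \approx -1.0899 \cdot 10^{-6}$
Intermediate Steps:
$U{\left(n,t \right)} = \frac{-18 + n}{n - \frac{1119}{t}}$
$\frac{1}{\sqrt{-289465 + 2444671} + \left(U{\left(-496,1447 \right)} - 918952\right)} = \frac{1}{\sqrt{-289465 + 2444671} - \left(918952 - \frac{1447 \left(-18 - 496\right)}{-1119 - 717712}\right)} = \frac{1}{\sqrt{2155206} - \left(918952 - 1447 \frac{1}{-1119 - 717712} \left(-514\right)\right)} = \frac{1}{\sqrt{2155206} - \left(918952 - 1447 \frac{1}{-718831} \left(-514\right)\right)} = \frac{1}{\sqrt{2155206} - \left(918952 + \frac{1447}{718831} \left(-514\right)\right)} = \frac{1}{\sqrt{2155206} + \left(\frac{743758}{718831} - 918952\right)} = \frac{1}{\sqrt{2155206} - \frac{660570441354}{718831}} = \frac{1}{- \frac{660570441354}{718831} + \sqrt{2155206}}$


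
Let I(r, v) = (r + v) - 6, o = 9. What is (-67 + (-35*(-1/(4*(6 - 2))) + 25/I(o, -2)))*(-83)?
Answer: 52871/16 ≈ 3304.4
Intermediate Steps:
I(r, v) = -6 + r + v
(-67 + (-35*(-1/(4*(6 - 2))) + 25/I(o, -2)))*(-83) = (-67 + (-35*(-1/(4*(6 - 2))) + 25/(-6 + 9 - 2)))*(-83) = (-67 + (-35/(4*(-4)) + 25/1))*(-83) = (-67 + (-35/(-16) + 25*1))*(-83) = (-67 + (-35*(-1/16) + 25))*(-83) = (-67 + (35/16 + 25))*(-83) = (-67 + 435/16)*(-83) = -637/16*(-83) = 52871/16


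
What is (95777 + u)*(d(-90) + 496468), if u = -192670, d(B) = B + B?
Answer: -48086833184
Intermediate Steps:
d(B) = 2*B
(95777 + u)*(d(-90) + 496468) = (95777 - 192670)*(2*(-90) + 496468) = -96893*(-180 + 496468) = -96893*496288 = -48086833184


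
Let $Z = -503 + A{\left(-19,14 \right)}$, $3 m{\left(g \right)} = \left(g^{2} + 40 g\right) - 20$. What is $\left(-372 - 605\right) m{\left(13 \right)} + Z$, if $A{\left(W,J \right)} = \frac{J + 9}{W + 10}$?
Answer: $- \frac{1965389}{9} \approx -2.1838 \cdot 10^{5}$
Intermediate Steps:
$A{\left(W,J \right)} = \frac{9 + J}{10 + W}$
$m{\left(g \right)} = - \frac{20}{3} + \frac{g^{2}}{3} + \frac{40 g}{3}$ ($m{\left(g \right)} = \frac{\left(g^{2} + 40 g\right) - 20}{3} = \frac{-20 + g^{2} + 40 g}{3} = - \frac{20}{3} + \frac{g^{2}}{3} + \frac{40 g}{3}$)
$Z = - \frac{4550}{9}$ ($Z = -503 + \frac{9 + 14}{10 - 19} = -503 + \frac{1}{-9} \cdot 23 = -503 - \frac{23}{9} = - \frac{4550}{9} \approx -505.56$)
$\left(-372 - 605\right) m{\left(13 \right)} + Z = \left(-372 - 605\right) \left(- \frac{20}{3} + \frac{13^{2}}{3} + \frac{40}{3} \cdot 13\right) - \frac{4550}{9} = - 977 \left(- \frac{20}{3} + \frac{1}{3} \cdot 169 + \frac{520}{3}\right) - \frac{4550}{9} = - 977 \left(- \frac{20}{3} + \frac{169}{3} + \frac{520}{3}\right) - \frac{4550}{9} = \left(-977\right) 223 - \frac{4550}{9} = -217871 - \frac{4550}{9} = - \frac{1965389}{9}$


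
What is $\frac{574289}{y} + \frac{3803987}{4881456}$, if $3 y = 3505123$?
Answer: $\frac{21743541779753}{17110103699088} \approx 1.2708$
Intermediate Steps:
$y = \frac{3505123}{3}$ ($y = \frac{1}{3} \cdot 3505123 = \frac{3505123}{3} \approx 1.1684 \cdot 10^{6}$)
$\frac{574289}{y} + \frac{3803987}{4881456} = \frac{574289}{\frac{3505123}{3}} + \frac{3803987}{4881456} = 574289 \cdot \frac{3}{3505123} + 3803987 \cdot \frac{1}{4881456} = \frac{1722867}{3505123} + \frac{3803987}{4881456} = \frac{21743541779753}{17110103699088}$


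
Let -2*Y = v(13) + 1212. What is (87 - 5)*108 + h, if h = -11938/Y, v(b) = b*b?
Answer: 12254012/1381 ≈ 8873.3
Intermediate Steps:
v(b) = b²
Y = -1381/2 (Y = -(13² + 1212)/2 = -(169 + 1212)/2 = -½*1381 = -1381/2 ≈ -690.50)
h = 23876/1381 (h = -11938/(-1381/2) = -11938*(-2/1381) = 23876/1381 ≈ 17.289)
(87 - 5)*108 + h = (87 - 5)*108 + 23876/1381 = 82*108 + 23876/1381 = 8856 + 23876/1381 = 12254012/1381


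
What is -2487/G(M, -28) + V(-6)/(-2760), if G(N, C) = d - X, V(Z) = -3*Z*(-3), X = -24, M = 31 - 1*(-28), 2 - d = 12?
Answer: -571947/3220 ≈ -177.62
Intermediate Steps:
d = -10 (d = 2 - 1*12 = 2 - 12 = -10)
M = 59 (M = 31 + 28 = 59)
V(Z) = 9*Z
G(N, C) = 14 (G(N, C) = -10 - 1*(-24) = -10 + 24 = 14)
-2487/G(M, -28) + V(-6)/(-2760) = -2487/14 + (9*(-6))/(-2760) = -2487*1/14 - 54*(-1/2760) = -2487/14 + 9/460 = -571947/3220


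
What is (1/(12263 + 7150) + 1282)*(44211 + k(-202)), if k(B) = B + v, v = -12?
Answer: 1094973885599/19413 ≈ 5.6404e+7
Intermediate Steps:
k(B) = -12 + B (k(B) = B - 12 = -12 + B)
(1/(12263 + 7150) + 1282)*(44211 + k(-202)) = (1/(12263 + 7150) + 1282)*(44211 + (-12 - 202)) = (1/19413 + 1282)*(44211 - 214) = (1/19413 + 1282)*43997 = (24887467/19413)*43997 = 1094973885599/19413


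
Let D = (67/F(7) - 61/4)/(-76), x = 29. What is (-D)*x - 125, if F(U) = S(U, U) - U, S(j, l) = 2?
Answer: -206617/1520 ≈ -135.93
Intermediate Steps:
F(U) = 2 - U
D = 573/1520 (D = (67/(2 - 1*7) - 61/4)/(-76) = (67/(2 - 7) - 61*1/4)*(-1/76) = (67/(-5) - 61/4)*(-1/76) = (67*(-1/5) - 61/4)*(-1/76) = (-67/5 - 61/4)*(-1/76) = -573/20*(-1/76) = 573/1520 ≈ 0.37697)
(-D)*x - 125 = -1*573/1520*29 - 125 = -573/1520*29 - 125 = -16617/1520 - 125 = -206617/1520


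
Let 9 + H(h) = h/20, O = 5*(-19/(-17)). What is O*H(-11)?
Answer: -3629/68 ≈ -53.368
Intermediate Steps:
O = 95/17 (O = 5*(-19*(-1/17)) = 5*(19/17) = 95/17 ≈ 5.5882)
H(h) = -9 + h/20
O*H(-11) = 95*(-9 + (1/20)*(-11))/17 = 95*(-9 - 11/20)/17 = (95/17)*(-191/20) = -3629/68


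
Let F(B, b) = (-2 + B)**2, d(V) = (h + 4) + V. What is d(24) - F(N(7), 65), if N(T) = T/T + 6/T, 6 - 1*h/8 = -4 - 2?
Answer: 6075/49 ≈ 123.98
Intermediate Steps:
h = 96 (h = 48 - 8*(-4 - 2) = 48 - 8*(-6) = 48 + 48 = 96)
N(T) = 1 + 6/T
d(V) = 100 + V (d(V) = (96 + 4) + V = 100 + V)
d(24) - F(N(7), 65) = (100 + 24) - (-2 + (6 + 7)/7)**2 = 124 - (-2 + (1/7)*13)**2 = 124 - (-2 + 13/7)**2 = 124 - (-1/7)**2 = 124 - 1*1/49 = 124 - 1/49 = 6075/49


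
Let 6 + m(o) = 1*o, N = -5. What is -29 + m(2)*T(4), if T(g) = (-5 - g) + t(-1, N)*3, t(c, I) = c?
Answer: 19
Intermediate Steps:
T(g) = -8 - g (T(g) = (-5 - g) - 1*3 = (-5 - g) - 3 = -8 - g)
m(o) = -6 + o (m(o) = -6 + 1*o = -6 + o)
-29 + m(2)*T(4) = -29 + (-6 + 2)*(-8 - 1*4) = -29 - 4*(-8 - 4) = -29 - 4*(-12) = -29 + 48 = 19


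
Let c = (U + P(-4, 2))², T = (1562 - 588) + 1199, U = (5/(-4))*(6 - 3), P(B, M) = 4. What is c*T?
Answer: 2173/16 ≈ 135.81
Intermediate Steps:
U = -15/4 (U = (5*(-¼))*3 = -5/4*3 = -15/4 ≈ -3.7500)
T = 2173 (T = 974 + 1199 = 2173)
c = 1/16 (c = (-15/4 + 4)² = (¼)² = 1/16 ≈ 0.062500)
c*T = (1/16)*2173 = 2173/16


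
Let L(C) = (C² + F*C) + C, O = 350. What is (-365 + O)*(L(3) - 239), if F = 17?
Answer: 2640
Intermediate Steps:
L(C) = C² + 18*C (L(C) = (C² + 17*C) + C = C² + 18*C)
(-365 + O)*(L(3) - 239) = (-365 + 350)*(3*(18 + 3) - 239) = -15*(3*21 - 239) = -15*(63 - 239) = -15*(-176) = 2640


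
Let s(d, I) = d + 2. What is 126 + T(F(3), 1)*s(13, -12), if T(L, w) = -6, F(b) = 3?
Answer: 36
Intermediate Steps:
s(d, I) = 2 + d
126 + T(F(3), 1)*s(13, -12) = 126 - 6*(2 + 13) = 126 - 6*15 = 126 - 90 = 36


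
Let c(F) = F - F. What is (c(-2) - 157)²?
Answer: 24649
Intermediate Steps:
c(F) = 0
(c(-2) - 157)² = (0 - 157)² = (-157)² = 24649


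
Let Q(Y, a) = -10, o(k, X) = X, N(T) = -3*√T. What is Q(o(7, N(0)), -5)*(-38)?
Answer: 380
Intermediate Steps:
Q(o(7, N(0)), -5)*(-38) = -10*(-38) = 380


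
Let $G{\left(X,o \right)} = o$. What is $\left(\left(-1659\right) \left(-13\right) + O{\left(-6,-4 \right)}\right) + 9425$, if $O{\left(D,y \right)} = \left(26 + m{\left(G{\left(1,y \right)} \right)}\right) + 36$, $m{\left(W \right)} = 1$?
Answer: $31055$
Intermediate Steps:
$O{\left(D,y \right)} = 63$ ($O{\left(D,y \right)} = \left(26 + 1\right) + 36 = 27 + 36 = 63$)
$\left(\left(-1659\right) \left(-13\right) + O{\left(-6,-4 \right)}\right) + 9425 = \left(\left(-1659\right) \left(-13\right) + 63\right) + 9425 = \left(21567 + 63\right) + 9425 = 21630 + 9425 = 31055$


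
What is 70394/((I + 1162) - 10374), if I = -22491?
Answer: -70394/31703 ≈ -2.2204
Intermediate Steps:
70394/((I + 1162) - 10374) = 70394/((-22491 + 1162) - 10374) = 70394/(-21329 - 10374) = 70394/(-31703) = 70394*(-1/31703) = -70394/31703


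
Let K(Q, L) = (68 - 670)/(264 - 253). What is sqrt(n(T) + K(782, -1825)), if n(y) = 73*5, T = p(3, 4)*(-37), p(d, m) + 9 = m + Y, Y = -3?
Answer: sqrt(37543)/11 ≈ 17.615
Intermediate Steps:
p(d, m) = -12 + m (p(d, m) = -9 + (m - 3) = -9 + (-3 + m) = -12 + m)
T = 296 (T = (-12 + 4)*(-37) = -8*(-37) = 296)
K(Q, L) = -602/11
n(y) = 365
sqrt(n(T) + K(782, -1825)) = sqrt(365 - 602/11) = sqrt(3413/11) = sqrt(37543)/11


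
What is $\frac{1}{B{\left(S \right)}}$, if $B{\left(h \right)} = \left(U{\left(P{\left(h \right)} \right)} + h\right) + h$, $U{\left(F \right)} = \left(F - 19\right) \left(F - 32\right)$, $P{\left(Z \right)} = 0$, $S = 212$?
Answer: $\frac{1}{1032} \approx 0.00096899$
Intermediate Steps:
$U{\left(F \right)} = \left(-32 + F\right) \left(-19 + F\right)$ ($U{\left(F \right)} = \left(-19 + F\right) \left(-32 + F\right) = \left(-32 + F\right) \left(-19 + F\right)$)
$B{\left(h \right)} = 608 + 2 h$ ($B{\left(h \right)} = \left(\left(608 + 0^{2} - 0\right) + h\right) + h = \left(\left(608 + 0 + 0\right) + h\right) + h = \left(608 + h\right) + h = 608 + 2 h$)
$\frac{1}{B{\left(S \right)}} = \frac{1}{608 + 2 \cdot 212} = \frac{1}{608 + 424} = \frac{1}{1032}$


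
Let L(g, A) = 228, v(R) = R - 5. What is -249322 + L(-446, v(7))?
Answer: -249094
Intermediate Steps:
v(R) = -5 + R
-249322 + L(-446, v(7)) = -249322 + 228 = -249094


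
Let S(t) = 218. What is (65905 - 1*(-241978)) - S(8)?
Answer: 307665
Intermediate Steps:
(65905 - 1*(-241978)) - S(8) = (65905 - 1*(-241978)) - 1*218 = (65905 + 241978) - 218 = 307883 - 218 = 307665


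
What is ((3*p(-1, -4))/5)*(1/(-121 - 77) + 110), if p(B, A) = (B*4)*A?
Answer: 174232/165 ≈ 1056.0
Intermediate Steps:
p(B, A) = 4*A*B (p(B, A) = (4*B)*A = 4*A*B)
((3*p(-1, -4))/5)*(1/(-121 - 77) + 110) = ((3*(4*(-4)*(-1)))/5)*(1/(-121 - 77) + 110) = ((3*16)*(⅕))*(1/(-198) + 110) = (48*(⅕))*(-1/198 + 110) = (48/5)*(21779/198) = 174232/165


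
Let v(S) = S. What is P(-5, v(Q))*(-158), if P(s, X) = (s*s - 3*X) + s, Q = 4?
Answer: -1264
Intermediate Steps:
P(s, X) = s + s² - 3*X (P(s, X) = (s² - 3*X) + s = s + s² - 3*X)
P(-5, v(Q))*(-158) = (-5 + (-5)² - 3*4)*(-158) = (-5 + 25 - 12)*(-158) = 8*(-158) = -1264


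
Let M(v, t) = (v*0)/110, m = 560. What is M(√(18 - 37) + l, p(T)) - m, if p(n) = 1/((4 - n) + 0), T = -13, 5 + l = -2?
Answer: -560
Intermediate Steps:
l = -7 (l = -5 - 2 = -7)
p(n) = 1/(4 - n)
M(v, t) = 0 (M(v, t) = 0*(1/110) = 0)
M(√(18 - 37) + l, p(T)) - m = 0 - 1*560 = 0 - 560 = -560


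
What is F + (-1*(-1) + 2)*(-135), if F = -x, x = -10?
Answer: -395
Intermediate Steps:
F = 10 (F = -1*(-10) = 10)
F + (-1*(-1) + 2)*(-135) = 10 + (-1*(-1) + 2)*(-135) = 10 + (1 + 2)*(-135) = 10 + 3*(-135) = 10 - 405 = -395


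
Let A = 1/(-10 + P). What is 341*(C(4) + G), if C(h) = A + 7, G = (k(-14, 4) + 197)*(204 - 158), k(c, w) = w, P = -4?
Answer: 44173481/14 ≈ 3.1552e+6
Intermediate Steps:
A = -1/14 (A = 1/(-10 - 4) = 1/(-14) = -1/14 ≈ -0.071429)
G = 9246 (G = (4 + 197)*(204 - 158) = 201*46 = 9246)
C(h) = 97/14 (C(h) = -1/14 + 7 = 97/14)
341*(C(4) + G) = 341*(97/14 + 9246) = 341*(129541/14) = 44173481/14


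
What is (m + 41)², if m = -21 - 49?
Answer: 841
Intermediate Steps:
m = -70
(m + 41)² = (-70 + 41)² = (-29)² = 841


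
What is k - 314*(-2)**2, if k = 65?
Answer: -1191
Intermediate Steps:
k - 314*(-2)**2 = 65 - 314*(-2)**2 = 65 - 314*4 = 65 - 1256 = -1191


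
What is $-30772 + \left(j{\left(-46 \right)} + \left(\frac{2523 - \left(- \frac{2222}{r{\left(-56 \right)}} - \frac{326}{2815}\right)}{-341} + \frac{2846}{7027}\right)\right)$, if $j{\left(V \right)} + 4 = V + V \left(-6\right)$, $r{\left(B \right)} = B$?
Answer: $- \frac{5770492568770641}{188869035740} \approx -30553.0$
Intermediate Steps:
$j{\left(V \right)} = -4 - 5 V$ ($j{\left(V \right)} = -4 + \left(V + V \left(-6\right)\right) = -4 + \left(V - 6 V\right) = -4 - 5 V$)
$-30772 + \left(j{\left(-46 \right)} + \left(\frac{2523 - \left(- \frac{2222}{r{\left(-56 \right)}} - \frac{326}{2815}\right)}{-341} + \frac{2846}{7027}\right)\right) = -30772 + \left(\left(-4 - -230\right) + \left(\frac{2523 - \left(- \frac{2222}{-56} - \frac{326}{2815}\right)}{-341} + \frac{2846}{7027}\right)\right) = -30772 + \left(\left(-4 + 230\right) + \left(\left(2523 - \left(\left(-2222\right) \left(- \frac{1}{56}\right) - \frac{326}{2815}\right)\right) \left(- \frac{1}{341}\right) + 2846 \cdot \frac{1}{7027}\right)\right) = -30772 + \left(226 + \left(\left(2523 - \left(\frac{1111}{28} - \frac{326}{2815}\right)\right) \left(- \frac{1}{341}\right) + \frac{2846}{7027}\right)\right) = -30772 + \left(226 + \left(\left(2523 - \frac{3118337}{78820}\right) \left(- \frac{1}{341}\right) + \frac{2846}{7027}\right)\right) = -30772 + \left(226 + \left(\frac{195744523}{78820} \left(- \frac{1}{341}\right) + \frac{2846}{7027}\right)\right) = -30772 + \left(226 + \left(- \frac{195744523}{26877620} + \frac{2846}{7027}\right)\right) = -30772 + \left(226 - \frac{1299003056601}{188869035740}\right) = -30772 + \frac{41385399020639}{188869035740} = - \frac{5770492568770641}{188869035740}$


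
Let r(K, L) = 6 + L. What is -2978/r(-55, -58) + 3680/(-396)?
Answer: 123491/2574 ≈ 47.976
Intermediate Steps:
-2978/r(-55, -58) + 3680/(-396) = -2978/(6 - 58) + 3680/(-396) = -2978/(-52) + 3680*(-1/396) = -2978*(-1/52) - 920/99 = 1489/26 - 920/99 = 123491/2574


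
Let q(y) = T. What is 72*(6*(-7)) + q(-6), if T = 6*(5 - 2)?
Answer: -3006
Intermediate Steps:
T = 18 (T = 6*3 = 18)
q(y) = 18
72*(6*(-7)) + q(-6) = 72*(6*(-7)) + 18 = 72*(-42) + 18 = -3024 + 18 = -3006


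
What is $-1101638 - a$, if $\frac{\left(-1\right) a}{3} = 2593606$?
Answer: $6679180$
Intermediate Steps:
$a = -7780818$ ($a = \left(-3\right) 2593606 = -7780818$)
$-1101638 - a = -1101638 - -7780818 = -1101638 + 7780818 = 6679180$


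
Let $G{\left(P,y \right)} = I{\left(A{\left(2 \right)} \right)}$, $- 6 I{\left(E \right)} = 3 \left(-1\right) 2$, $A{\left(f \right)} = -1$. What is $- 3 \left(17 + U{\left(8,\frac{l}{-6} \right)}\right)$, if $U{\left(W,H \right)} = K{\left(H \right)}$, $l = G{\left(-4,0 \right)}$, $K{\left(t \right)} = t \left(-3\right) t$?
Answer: $- \frac{203}{4} \approx -50.75$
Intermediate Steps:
$I{\left(E \right)} = 1$ ($I{\left(E \right)} = - \frac{3 \left(-1\right) 2}{6} = - \frac{\left(-3\right) 2}{6} = \left(- \frac{1}{6}\right) \left(-6\right) = 1$)
$G{\left(P,y \right)} = 1$
$K{\left(t \right)} = - 3 t^{2}$ ($K{\left(t \right)} = - 3 t t = - 3 t^{2}$)
$l = 1$
$U{\left(W,H \right)} = - 3 H^{2}$
$- 3 \left(17 + U{\left(8,\frac{l}{-6} \right)}\right) = - 3 \left(17 - 3 \left(1 \frac{1}{-6}\right)^{2}\right) = - 3 \left(17 - 3 \left(1 \left(- \frac{1}{6}\right)\right)^{2}\right) = - 3 \left(17 - 3 \left(- \frac{1}{6}\right)^{2}\right) = - 3 \left(17 - \frac{1}{12}\right) = \left(-3\right) \frac{203}{12} = - \frac{203}{4}$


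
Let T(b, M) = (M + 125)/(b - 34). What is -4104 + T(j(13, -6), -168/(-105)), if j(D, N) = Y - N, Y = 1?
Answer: -184891/45 ≈ -4108.7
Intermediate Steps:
j(D, N) = 1 - N
T(b, M) = (125 + M)/(-34 + b)
-4104 + T(j(13, -6), -168/(-105)) = -4104 + (125 - 168/(-105))/(-34 + (1 - 1*(-6))) = -4104 + (125 - 168*(-1/105))/(-34 + (1 + 6)) = -4104 + (125 + 8/5)/(-34 + 7) = -4104 + (633/5)/(-27) = -4104 - 1/27*633/5 = -4104 - 211/45 = -184891/45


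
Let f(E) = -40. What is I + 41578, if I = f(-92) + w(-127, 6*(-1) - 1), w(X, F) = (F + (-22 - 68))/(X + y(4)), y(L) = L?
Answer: 5109271/123 ≈ 41539.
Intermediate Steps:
w(X, F) = (-90 + F)/(4 + X) (w(X, F) = (F + (-22 - 68))/(X + 4) = (F - 90)/(4 + X) = (-90 + F)/(4 + X))
I = -4823/123 (I = -40 + (-90 + (6*(-1) - 1))/(4 - 127) = -40 + (-90 + (-6 - 1))/(-123) = -40 - (-90 - 7)/123 = -40 - 1/123*(-97) = -40 + 97/123 = -4823/123 ≈ -39.211)
I + 41578 = -4823/123 + 41578 = 5109271/123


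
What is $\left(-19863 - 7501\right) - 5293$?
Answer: $-32657$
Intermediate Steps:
$\left(-19863 - 7501\right) - 5293 = -27364 - 5293 = -32657$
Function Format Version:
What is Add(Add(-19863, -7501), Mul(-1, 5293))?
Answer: -32657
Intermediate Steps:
Add(Add(-19863, -7501), Mul(-1, 5293)) = Add(-27364, -5293) = -32657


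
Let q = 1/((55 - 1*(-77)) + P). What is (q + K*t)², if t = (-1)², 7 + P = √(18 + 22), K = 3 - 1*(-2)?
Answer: 1218360508/48578445 - 12488*√10/9715689 ≈ 25.076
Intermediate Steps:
K = 5 (K = 3 + 2 = 5)
P = -7 + 2*√10 (P = -7 + √(18 + 22) = -7 + √40 = -7 + 2*√10 ≈ -0.67544)
t = 1
q = 1/(125 + 2*√10) (q = 1/((55 - 1*(-77)) + (-7 + 2*√10)) = 1/((55 + 77) + (-7 + 2*√10)) = 1/(132 + (-7 + 2*√10)) = 1/(125 + 2*√10) ≈ 0.0076147)
(q + K*t)² = ((25/3117 - 2*√10/15585) + 5*1)² = ((25/3117 - 2*√10/15585) + 5)² = (15610/3117 - 2*√10/15585)²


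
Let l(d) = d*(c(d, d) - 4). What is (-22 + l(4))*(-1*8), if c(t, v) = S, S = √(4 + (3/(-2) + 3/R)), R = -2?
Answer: 272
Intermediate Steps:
S = 1 (S = √(4 + (3/(-2) + 3/(-2))) = √(4 + (3*(-½) + 3*(-½))) = √(4 + (-3/2 - 3/2)) = √(4 - 3) = √1 = 1)
c(t, v) = 1
l(d) = -3*d (l(d) = d*(1 - 4) = d*(-3) = -3*d)
(-22 + l(4))*(-1*8) = (-22 - 3*4)*(-1*8) = (-22 - 12)*(-8) = -34*(-8) = 272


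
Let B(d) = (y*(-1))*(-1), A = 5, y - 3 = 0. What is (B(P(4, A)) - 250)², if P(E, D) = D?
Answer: 61009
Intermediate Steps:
y = 3 (y = 3 + 0 = 3)
B(d) = 3 (B(d) = (3*(-1))*(-1) = -3*(-1) = 3)
(B(P(4, A)) - 250)² = (3 - 250)² = (-247)² = 61009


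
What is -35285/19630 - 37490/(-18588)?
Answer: 2001278/9122061 ≈ 0.21939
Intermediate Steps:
-35285/19630 - 37490/(-18588) = -35285*1/19630 - 37490*(-1/18588) = -7057/3926 + 18745/9294 = 2001278/9122061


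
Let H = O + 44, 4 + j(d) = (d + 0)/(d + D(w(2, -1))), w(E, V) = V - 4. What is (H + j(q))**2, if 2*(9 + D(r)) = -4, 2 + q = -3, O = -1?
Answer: 395641/256 ≈ 1545.5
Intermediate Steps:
w(E, V) = -4 + V
q = -5 (q = -2 - 3 = -5)
D(r) = -11 (D(r) = -9 + (1/2)*(-4) = -9 - 2 = -11)
j(d) = -4 + d/(-11 + d) (j(d) = -4 + (d + 0)/(d - 11) = -4 + d/(-11 + d))
H = 43 (H = -1 + 44 = 43)
(H + j(q))**2 = (43 + (44 - 3*(-5))/(-11 - 5))**2 = (43 + (44 + 15)/(-16))**2 = (43 - 1/16*59)**2 = (43 - 59/16)**2 = (629/16)**2 = 395641/256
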